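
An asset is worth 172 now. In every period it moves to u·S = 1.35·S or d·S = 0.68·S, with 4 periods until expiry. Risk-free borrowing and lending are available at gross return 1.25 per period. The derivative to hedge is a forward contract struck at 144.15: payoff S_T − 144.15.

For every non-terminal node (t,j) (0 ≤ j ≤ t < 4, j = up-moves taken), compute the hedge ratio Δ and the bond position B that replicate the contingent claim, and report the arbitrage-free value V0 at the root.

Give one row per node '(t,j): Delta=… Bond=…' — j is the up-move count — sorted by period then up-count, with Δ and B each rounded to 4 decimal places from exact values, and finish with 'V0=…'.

(0,0): Delta=1.0000 Bond=-59.0438
(1,0): Delta=1.0000 Bond=-73.8048
(1,1): Delta=1.0000 Bond=-73.8048
(2,0): Delta=1.0000 Bond=-92.2560
(2,1): Delta=1.0000 Bond=-92.2560
(2,2): Delta=1.0000 Bond=-92.2560
(3,0): Delta=1.0000 Bond=-115.3200
(3,1): Delta=1.0000 Bond=-115.3200
(3,2): Delta=1.0000 Bond=-115.3200
(3,3): Delta=1.0000 Bond=-115.3200
V0=112.9562

Under the risk-neutral measure, an up-move has probability p* = (R−d)/(u−d) = 0.8507 and values discount at R = 1.25.
Payoff layer (t=4): V(4,0)=-107.3740, V(4,1)=-71.1389, V(4,2)=0.7985, V(4,3)=143.6155, V(4,4)=427.1491
(3,0): S=54.0823. Δ = (V_up−V_dn)/(S_up−S_dn) = (-71.1389−-107.3740)/(73.0111−36.7760) = 1.0000. V = [p*·-71.1389 + (1−p*)·-107.3740]/1.25 = -61.2377. B = V − Δ·S = -115.3200.
(3,1): S=107.3693. Δ = (V_up−V_dn)/(S_up−S_dn) = (0.7985−-71.1389)/(144.9485−73.0111) = 1.0000. V = [p*·0.7985 + (1−p*)·-71.1389]/1.25 = -7.9507. B = V − Δ·S = -115.3200.
(3,2): S=213.1596. Δ = (V_up−V_dn)/(S_up−S_dn) = (143.6155−0.7985)/(287.7655−144.9485) = 1.0000. V = [p*·143.6155 + (1−p*)·0.7985]/1.25 = 97.8396. B = V − Δ·S = -115.3200.
(3,3): S=423.1845. Δ = (V_up−V_dn)/(S_up−S_dn) = (427.1491−143.6155)/(571.2991−287.7655) = 1.0000. V = [p*·427.1491 + (1−p*)·143.6155]/1.25 = 307.8645. B = V − Δ·S = -115.3200.
(2,0): S=79.5328. Δ = (V_up−V_dn)/(S_up−S_dn) = (-7.9507−-61.2377)/(107.3693−54.0823) = 1.0000. V = [p*·-7.9507 + (1−p*)·-61.2377]/1.25 = -12.7232. B = V − Δ·S = -92.2560.
(2,1): S=157.8960. Δ = (V_up−V_dn)/(S_up−S_dn) = (97.8396−-7.9507)/(213.1596−107.3693) = 1.0000. V = [p*·97.8396 + (1−p*)·-7.9507]/1.25 = 65.6400. B = V − Δ·S = -92.2560.
(2,2): S=313.4700. Δ = (V_up−V_dn)/(S_up−S_dn) = (307.8645−97.8396)/(423.1845−213.1596) = 1.0000. V = [p*·307.8645 + (1−p*)·97.8396]/1.25 = 221.2140. B = V − Δ·S = -92.2560.
(1,0): S=116.9600. Δ = (V_up−V_dn)/(S_up−S_dn) = (65.6400−-12.7232)/(157.8960−79.5328) = 1.0000. V = [p*·65.6400 + (1−p*)·-12.7232]/1.25 = 43.1552. B = V − Δ·S = -73.8048.
(1,1): S=232.2000. Δ = (V_up−V_dn)/(S_up−S_dn) = (221.2140−65.6400)/(313.4700−157.8960) = 1.0000. V = [p*·221.2140 + (1−p*)·65.6400]/1.25 = 158.3952. B = V − Δ·S = -73.8048.
(0,0): S=172.0000. Δ = (V_up−V_dn)/(S_up−S_dn) = (158.3952−43.1552)/(232.2000−116.9600) = 1.0000. V = [p*·158.3952 + (1−p*)·43.1552]/1.25 = 112.9562. B = V − Δ·S = -59.0438.
The time-0 hedge costs 112.9562, which is the no-arbitrage price.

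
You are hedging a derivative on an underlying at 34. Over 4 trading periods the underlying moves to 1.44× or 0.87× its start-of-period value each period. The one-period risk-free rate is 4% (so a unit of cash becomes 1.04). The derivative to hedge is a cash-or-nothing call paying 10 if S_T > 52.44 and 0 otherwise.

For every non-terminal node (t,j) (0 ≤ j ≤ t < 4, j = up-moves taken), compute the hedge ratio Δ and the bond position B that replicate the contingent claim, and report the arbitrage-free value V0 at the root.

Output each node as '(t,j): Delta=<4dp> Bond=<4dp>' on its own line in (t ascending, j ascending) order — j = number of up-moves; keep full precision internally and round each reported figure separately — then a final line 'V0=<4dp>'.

(0,0): Delta=0.2021 Bond=-3.9213
(1,0): Delta=0.2295 Bond=-4.8890
(1,1): Delta=0.1632 Bond=-2.1701
(2,0): Delta=0.1955 Bond=-4.2087
(2,1): Delta=0.2779 Bond=-7.1455
(2,2): Delta=0.0000 Bond=9.2456
(3,0): Delta=0.0000 Bond=0.0000
(3,1): Delta=0.4734 Bond=-14.6761
(3,2): Delta=0.0000 Bond=9.6154
(3,3): Delta=0.0000 Bond=9.6154
V0=2.9508

Since d<R<u, set p* = (R−d)/(u−d) = 0.2982; price each node as the discounted p*-expectation of its children.
Terminal values V(4,·): V(4,0)=0.0000, V(4,1)=0.0000, V(4,2)=10.0000, V(4,3)=10.0000, V(4,4)=10.0000
  t=3,j=0: stock 22.3891 → up 32.2403 (V=0.0000), down 19.4785 (V=0.0000). Price 0.0000; hedge Δ=0.0000, bond B=0.0000.
  t=3,j=1: stock 37.0578 → up 53.3633 (V=10.0000), down 32.2403 (V=0.0000). Price 2.8677; hedge Δ=0.4734, bond B=-14.6761.
  t=3,j=2: stock 61.3371 → up 88.3254 (V=10.0000), down 53.3633 (V=10.0000). Price 9.6154; hedge Δ=0.0000, bond B=9.6154.
  t=3,j=3: stock 101.5235 → up 146.1938 (V=10.0000), down 88.3254 (V=10.0000). Price 9.6154; hedge Δ=0.0000, bond B=9.6154.
  t=2,j=0: stock 25.7346 → up 37.0578 (V=2.8677), down 22.3891 (V=0.0000). Price 0.8224; hedge Δ=0.1955, bond B=-4.2087.
  t=2,j=1: stock 42.5952 → up 61.3371 (V=9.6154), down 37.0578 (V=2.8677). Price 4.6925; hedge Δ=0.2779, bond B=-7.1455.
  t=2,j=2: stock 70.5024 → up 101.5235 (V=9.6154), down 61.3371 (V=9.6154). Price 9.2456; hedge Δ=0.0000, bond B=9.2456.
  t=1,j=0: stock 29.5800 → up 42.5952 (V=4.6925), down 25.7346 (V=0.8224). Price 1.9006; hedge Δ=0.2295, bond B=-4.8890.
  t=1,j=1: stock 48.9600 → up 70.5024 (V=9.2456), down 42.5952 (V=4.6925). Price 5.8177; hedge Δ=0.1632, bond B=-2.1701.
  t=0,j=0: stock 34.0000 → up 48.9600 (V=5.8177), down 29.5800 (V=1.9006). Price 2.9508; hedge Δ=0.2021, bond B=-3.9213.
Self-financing check: at every node Δ·S+B equals the discounted successor values.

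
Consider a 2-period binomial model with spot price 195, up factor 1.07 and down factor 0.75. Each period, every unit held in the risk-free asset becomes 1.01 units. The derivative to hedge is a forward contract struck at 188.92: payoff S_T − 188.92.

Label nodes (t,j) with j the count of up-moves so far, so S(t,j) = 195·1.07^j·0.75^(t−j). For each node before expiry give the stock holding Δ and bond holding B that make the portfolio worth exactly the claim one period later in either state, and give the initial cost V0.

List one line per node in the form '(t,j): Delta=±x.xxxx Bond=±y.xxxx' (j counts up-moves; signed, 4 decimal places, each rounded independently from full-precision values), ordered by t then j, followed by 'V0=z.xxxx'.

Under the risk-neutral measure, an up-move has probability p* = (R−d)/(u−d) = 0.8125 and values discount at R = 1.01.
Terminal payoffs: V(2,0)=-79.2325, V(2,1)=-32.4325, V(2,2)=34.3355
  t=1,j=0: stock 146.2500 → up 156.4875 (V=-32.4325), down 109.6875 (V=-79.2325). Price -40.7995; hedge Δ=1.0000, bond B=-187.0495.
  t=1,j=1: stock 208.6500 → up 223.2555 (V=34.3355), down 156.4875 (V=-32.4325). Price 21.6005; hedge Δ=1.0000, bond B=-187.0495.
  t=0,j=0: stock 195.0000 → up 208.6500 (V=21.6005), down 146.2500 (V=-40.7995). Price 9.8025; hedge Δ=1.0000, bond B=-185.1975.
Self-financing check: at every node Δ·S+B equals the discounted successor values.

(0,0): Delta=1.0000 Bond=-185.1975
(1,0): Delta=1.0000 Bond=-187.0495
(1,1): Delta=1.0000 Bond=-187.0495
V0=9.8025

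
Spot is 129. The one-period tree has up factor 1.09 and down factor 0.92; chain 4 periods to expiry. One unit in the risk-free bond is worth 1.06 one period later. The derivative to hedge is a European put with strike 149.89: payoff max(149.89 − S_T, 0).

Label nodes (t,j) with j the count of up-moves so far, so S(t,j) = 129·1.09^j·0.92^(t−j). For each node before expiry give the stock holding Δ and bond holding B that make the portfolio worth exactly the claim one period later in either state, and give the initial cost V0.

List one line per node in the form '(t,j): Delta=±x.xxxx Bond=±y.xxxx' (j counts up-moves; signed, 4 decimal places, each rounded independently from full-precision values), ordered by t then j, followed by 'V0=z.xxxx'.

Risk-neutral probability p* = (R−d)/(u−d) = (1.06−0.92)/(1.09−0.92) = 0.8235.
Terminal payoffs: V(4,0)=57.4753, V(4,1)=40.3987, V(4,2)=20.1666, V(4,3)=0.0000, V(4,4)=0.0000
Node (3,0) S=100.4508: V=(p*·40.3987+(1−p*)·57.4753)/1.06=40.9549; Δ=(40.3987−57.4753)/(109.4913−92.4147)=-1.0000; B=V−Δ·S=141.4057
Node (3,1) S=119.0123: V=(p*·20.1666+(1−p*)·40.3987)/1.06=22.3934; Δ=(20.1666−40.3987)/(129.7234−109.4913)=-1.0000; B=V−Δ·S=141.4057
Node (3,2) S=141.0037: V=(p*·0.0000+(1−p*)·20.1666)/1.06=3.3574; Δ=(0.0000−20.1666)/(153.6940−129.7234)=-0.8413; B=V−Δ·S=121.9844
Node (3,3) S=167.0587: V=(p*·0.0000+(1−p*)·0.0000)/1.06=0.0000; Δ=(0.0000−0.0000)/(182.0940−153.6940)=0.0000; B=V−Δ·S=0.0000
Node (2,0) S=109.1856: V=(p*·22.3934+(1−p*)·40.9549)/1.06=24.2160; Δ=(22.3934−40.9549)/(119.0123−100.4508)=-1.0000; B=V−Δ·S=133.4016
Node (2,1) S=129.3612: V=(p*·3.3574+(1−p*)·22.3934)/1.06=6.3365; Δ=(3.3574−22.3934)/(141.0037−119.0123)=-0.8656; B=V−Δ·S=118.3129
Node (2,2) S=153.2649: V=(p*·0.0000+(1−p*)·3.3574)/1.06=0.5589; Δ=(0.0000−3.3574)/(167.0587−141.0037)=-0.1289; B=V−Δ·S=20.3082
Node (1,0) S=118.6800: V=(p*·6.3365+(1−p*)·24.2160)/1.06=8.9544; Δ=(6.3365−24.2160)/(129.3612−109.1856)=-0.8862; B=V−Δ·S=114.1279
Node (1,1) S=140.6100: V=(p*·0.5589+(1−p*)·6.3365)/1.06=1.4892; Δ=(0.5589−6.3365)/(153.2649−129.3612)=-0.2417; B=V−Δ·S=35.4746
Node (0,0) S=129.0000: V=(p*·1.4892+(1−p*)·8.9544)/1.06=2.6477; Δ=(1.4892−8.9544)/(140.6100−118.6800)=-0.3404; B=V−Δ·S=46.5610
The time-0 hedge costs 2.6477, which is the no-arbitrage price.

(0,0): Delta=-0.3404 Bond=46.5610
(1,0): Delta=-0.8862 Bond=114.1279
(1,1): Delta=-0.2417 Bond=35.4746
(2,0): Delta=-1.0000 Bond=133.4016
(2,1): Delta=-0.8656 Bond=118.3129
(2,2): Delta=-0.1289 Bond=20.3082
(3,0): Delta=-1.0000 Bond=141.4057
(3,1): Delta=-1.0000 Bond=141.4057
(3,2): Delta=-0.8413 Bond=121.9844
(3,3): Delta=0.0000 Bond=0.0000
V0=2.6477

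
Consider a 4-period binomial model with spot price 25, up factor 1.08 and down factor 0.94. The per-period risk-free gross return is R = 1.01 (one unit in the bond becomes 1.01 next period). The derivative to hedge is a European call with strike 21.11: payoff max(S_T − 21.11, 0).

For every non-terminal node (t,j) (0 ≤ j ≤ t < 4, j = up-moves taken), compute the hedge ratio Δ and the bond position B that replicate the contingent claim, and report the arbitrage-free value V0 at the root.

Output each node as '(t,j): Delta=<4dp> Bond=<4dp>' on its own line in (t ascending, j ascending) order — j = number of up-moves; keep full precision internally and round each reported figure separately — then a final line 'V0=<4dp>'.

(0,0): Delta=0.9448 Bond=-18.8117
(1,0): Delta=0.8815 Bond=-17.5105
(1,1): Delta=1.0000 Bond=-20.4892
(2,0): Delta=0.7453 Bond=-14.6772
(2,1): Delta=1.0000 Bond=-20.6940
(2,2): Delta=1.0000 Bond=-20.6940
(3,0): Delta=0.4526 Bond=-8.7470
(3,1): Delta=1.0000 Bond=-20.9010
(3,2): Delta=1.0000 Bond=-20.9010
(3,3): Delta=1.0000 Bond=-20.9010
V0=4.8093

No-arbitrage ⇒ martingale measure with p* = (R−d)/(u−d) = 0.5000.
Terminal payoffs: V(4,0)=0.0000, V(4,1)=1.3158, V(4,2)=4.6558, V(4,3)=8.4932, V(4,4)=12.9022
Node (3,0) S=20.7646: V=(p*·1.3158+(1−p*)·0.0000)/1.01=0.6514; Δ=(1.3158−0.0000)/(22.4258−19.5187)=0.4526; B=V−Δ·S=-8.7470
Node (3,1) S=23.8572: V=(p*·4.6558+(1−p*)·1.3158)/1.01=2.9562; Δ=(4.6558−1.3158)/(25.7658−22.4258)=1.0000; B=V−Δ·S=-20.9010
Node (3,2) S=27.4104: V=(p*·8.4932+(1−p*)·4.6558)/1.01=6.5094; Δ=(8.4932−4.6558)/(29.6032−25.7658)=1.0000; B=V−Δ·S=-20.9010
Node (3,3) S=31.4928: V=(p*·12.9022+(1−p*)·8.4932)/1.01=10.5918; Δ=(12.9022−8.4932)/(34.0122−29.6032)=1.0000; B=V−Δ·S=-20.9010
Node (2,0) S=22.0900: V=(p*·2.9562+(1−p*)·0.6514)/1.01=1.7859; Δ=(2.9562−0.6514)/(23.8572−20.7646)=0.7453; B=V−Δ·S=-14.6772
Node (2,1) S=25.3800: V=(p*·6.5094+(1−p*)·2.9562)/1.01=4.6860; Δ=(6.5094−2.9562)/(27.4104−23.8572)=1.0000; B=V−Δ·S=-20.6940
Node (2,2) S=29.1600: V=(p*·10.5918+(1−p*)·6.5094)/1.01=8.4660; Δ=(10.5918−6.5094)/(31.4928−27.4104)=1.0000; B=V−Δ·S=-20.6940
Node (1,0) S=23.5000: V=(p*·4.6860+(1−p*)·1.7859)/1.01=3.2039; Δ=(4.6860−1.7859)/(25.3800−22.0900)=0.8815; B=V−Δ·S=-17.5105
Node (1,1) S=27.0000: V=(p*·8.4660+(1−p*)·4.6860)/1.01=6.5108; Δ=(8.4660−4.6860)/(29.1600−25.3800)=1.0000; B=V−Δ·S=-20.4892
Node (0,0) S=25.0000: V=(p*·6.5108+(1−p*)·3.2039)/1.01=4.8093; Δ=(6.5108−3.2039)/(27.0000−23.5000)=0.9448; B=V−Δ·S=-18.8117
Each (Δ,B) replicates both successor values, so the strategy is self-financing and V0 is arbitrage-free.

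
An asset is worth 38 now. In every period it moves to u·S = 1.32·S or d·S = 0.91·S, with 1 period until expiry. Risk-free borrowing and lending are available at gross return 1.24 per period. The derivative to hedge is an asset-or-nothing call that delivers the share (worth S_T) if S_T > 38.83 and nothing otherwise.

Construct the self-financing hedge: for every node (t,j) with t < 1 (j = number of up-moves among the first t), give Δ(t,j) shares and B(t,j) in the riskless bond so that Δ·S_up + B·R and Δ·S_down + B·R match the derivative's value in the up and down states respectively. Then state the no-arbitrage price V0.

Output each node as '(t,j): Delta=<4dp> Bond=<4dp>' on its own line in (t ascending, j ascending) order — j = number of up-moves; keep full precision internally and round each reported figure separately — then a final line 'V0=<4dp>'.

(0,0): Delta=3.2195 Bond=-89.7828
V0=32.5586

Risk-neutral probability p* = (R−d)/(u−d) = (1.24−0.91)/(1.32−0.91) = 0.8049.
Terminal payoffs: V(1,0)=0.0000, V(1,1)=50.1600
  t=0,j=0: stock 38.0000 → up 50.1600 (V=50.1600), down 34.5800 (V=0.0000). Price 32.5586; hedge Δ=3.2195, bond B=-89.7828.
Check: Δ(0,0)·S0 + B(0,0) = 32.5586 = V0.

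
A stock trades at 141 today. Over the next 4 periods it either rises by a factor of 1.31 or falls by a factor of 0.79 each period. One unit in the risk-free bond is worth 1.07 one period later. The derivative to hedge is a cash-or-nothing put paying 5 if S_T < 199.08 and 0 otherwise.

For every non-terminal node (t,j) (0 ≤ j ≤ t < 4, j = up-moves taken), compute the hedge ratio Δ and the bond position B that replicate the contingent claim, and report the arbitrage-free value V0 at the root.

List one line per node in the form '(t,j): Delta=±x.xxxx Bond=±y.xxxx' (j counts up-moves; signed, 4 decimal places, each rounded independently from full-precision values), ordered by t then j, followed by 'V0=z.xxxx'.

(0,0): Delta=-0.0223 Bond=5.5454
(1,0): Delta=-0.0219 Bond=5.8793
(1,1): Delta=-0.0226 Bond=5.9801
(2,0): Delta=0.0000 Bond=4.3672
(2,1): Delta=-0.0332 Bond=7.9398
(2,2): Delta=-0.0171 Bond=5.0778
(3,0): Delta=0.0000 Bond=4.6729
(3,1): Delta=0.0000 Bond=4.6729
(3,2): Delta=-0.0503 Bond=11.7721
(3,3): Delta=0.0000 Bond=0.0000
V0=2.3944

Risk-neutral probability p* = (R−d)/(u−d) = (1.07−0.79)/(1.31−0.79) = 0.5385.
Terminal values V(4,·): V(4,0)=5.0000, V(4,1)=5.0000, V(4,2)=5.0000, V(4,3)=0.0000, V(4,4)=0.0000
(3,0): S=69.5185. Δ = (V_up−V_dn)/(S_up−S_dn) = (5.0000−5.0000)/(91.0692−54.9196) = 0.0000. V = [p*·5.0000 + (1−p*)·5.0000]/1.07 = 4.6729. B = V − Δ·S = 4.6729.
(3,1): S=115.2775. Δ = (V_up−V_dn)/(S_up−S_dn) = (5.0000−5.0000)/(151.0135−91.0692) = 0.0000. V = [p*·5.0000 + (1−p*)·5.0000]/1.07 = 4.6729. B = V − Δ·S = 4.6729.
(3,2): S=191.1564. Δ = (V_up−V_dn)/(S_up−S_dn) = (0.0000−5.0000)/(250.4149−151.0135) = -0.0503. V = [p*·0.0000 + (1−p*)·5.0000]/1.07 = 2.1567. B = V − Δ·S = 11.7721.
(3,3): S=316.9808. Δ = (V_up−V_dn)/(S_up−S_dn) = (0.0000−0.0000)/(415.2449−250.4149) = 0.0000. V = [p*·0.0000 + (1−p*)·0.0000]/1.07 = 0.0000. B = V − Δ·S = 0.0000.
(2,0): S=87.9981. Δ = (V_up−V_dn)/(S_up−S_dn) = (4.6729−4.6729)/(115.2775−69.5185) = 0.0000. V = [p*·4.6729 + (1−p*)·4.6729]/1.07 = 4.3672. B = V − Δ·S = 4.3672.
(2,1): S=145.9209. Δ = (V_up−V_dn)/(S_up−S_dn) = (2.1567−4.6729)/(191.1564−115.2775) = -0.0332. V = [p*·2.1567 + (1−p*)·4.6729]/1.07 = 3.1010. B = V − Δ·S = 7.9398.
(2,2): S=241.9701. Δ = (V_up−V_dn)/(S_up−S_dn) = (0.0000−2.1567)/(316.9808−191.1564) = -0.0171. V = [p*·0.0000 + (1−p*)·2.1567]/1.07 = 0.9303. B = V − Δ·S = 5.0778.
(1,0): S=111.3900. Δ = (V_up−V_dn)/(S_up−S_dn) = (3.1010−4.3672)/(145.9209−87.9981) = -0.0219. V = [p*·3.1010 + (1−p*)·4.3672]/1.07 = 3.4443. B = V − Δ·S = 5.8793.
(1,1): S=184.7100. Δ = (V_up−V_dn)/(S_up−S_dn) = (0.9303−3.1010)/(241.9701−145.9209) = -0.0226. V = [p*·0.9303 + (1−p*)·3.1010]/1.07 = 1.8057. B = V − Δ·S = 5.9801.
(0,0): S=141.0000. Δ = (V_up−V_dn)/(S_up−S_dn) = (1.8057−3.4443)/(184.7100−111.3900) = -0.0223. V = [p*·1.8057 + (1−p*)·3.4443]/1.07 = 2.3944. B = V − Δ·S = 5.5454.
The time-0 hedge costs 2.3944, which is the no-arbitrage price.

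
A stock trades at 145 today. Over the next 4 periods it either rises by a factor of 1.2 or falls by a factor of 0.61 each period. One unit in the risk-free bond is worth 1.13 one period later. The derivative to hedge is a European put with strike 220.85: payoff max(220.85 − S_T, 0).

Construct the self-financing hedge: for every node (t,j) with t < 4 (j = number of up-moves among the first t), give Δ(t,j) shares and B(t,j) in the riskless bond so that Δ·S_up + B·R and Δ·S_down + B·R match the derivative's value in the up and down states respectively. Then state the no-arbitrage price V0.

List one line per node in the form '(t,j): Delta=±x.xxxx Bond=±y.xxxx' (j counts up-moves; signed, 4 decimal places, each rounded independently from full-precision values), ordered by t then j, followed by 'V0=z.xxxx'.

The replicating-portfolio and risk-neutral prices coincide; use p* = (1.13−0.61)/(1.2−0.61) = 0.8814 for the latter.
At expiry t=4: V(4,0)=200.7735, V(4,1)=181.3553, V(4,2)=143.1555, V(4,3)=68.0084, V(4,4)=0.0000
(3,0): S=32.9122. Δ = (V_up−V_dn)/(S_up−S_dn) = (181.3553−200.7735)/(39.4947−20.0765) = -1.0000. V = [p*·181.3553 + (1−p*)·200.7735]/1.13 = 162.5302. B = V − Δ·S = 195.4425.
(3,1): S=64.7454. Δ = (V_up−V_dn)/(S_up−S_dn) = (143.1555−181.3553)/(77.6945−39.4947) = -1.0000. V = [p*·143.1555 + (1−p*)·181.3553]/1.13 = 130.6971. B = V − Δ·S = 195.4425.
(3,2): S=127.3680. Δ = (V_up−V_dn)/(S_up−S_dn) = (68.0084−143.1555)/(152.8416−77.6945) = -1.0000. V = [p*·68.0084 + (1−p*)·143.1555]/1.13 = 68.0745. B = V − Δ·S = 195.4425.
(3,3): S=250.5600. Δ = (V_up−V_dn)/(S_up−S_dn) = (0.0000−68.0084)/(300.6720−152.8416) = -0.4600. V = [p*·0.0000 + (1−p*)·68.0084]/1.13 = 7.1405. B = V − Δ·S = 122.4090.
(2,0): S=53.9545. Δ = (V_up−V_dn)/(S_up−S_dn) = (130.6971−162.5302)/(64.7454−32.9122) = -1.0000. V = [p*·130.6971 + (1−p*)·162.5302]/1.13 = 119.0034. B = V − Δ·S = 172.9579.
(2,1): S=106.1400. Δ = (V_up−V_dn)/(S_up−S_dn) = (68.0745−130.6971)/(127.3680−64.7454) = -1.0000. V = [p*·68.0745 + (1−p*)·130.6971]/1.13 = 66.8179. B = V − Δ·S = 172.9579.
(2,2): S=208.8000. Δ = (V_up−V_dn)/(S_up−S_dn) = (7.1405−68.0745)/(250.5600−127.3680) = -0.4946. V = [p*·7.1405 + (1−p*)·68.0745]/1.13 = 12.7168. B = V − Δ·S = 115.9947.
(1,0): S=88.4500. Δ = (V_up−V_dn)/(S_up−S_dn) = (66.8179−119.0034)/(106.1400−53.9545) = -1.0000. V = [p*·66.8179 + (1−p*)·119.0034]/1.13 = 64.6101. B = V − Δ·S = 153.0601.
(1,1): S=174.0000. Δ = (V_up−V_dn)/(S_up−S_dn) = (12.7168−66.8179)/(208.8000−106.1400) = -0.5270. V = [p*·12.7168 + (1−p*)·66.8179]/1.13 = 16.9341. B = V − Δ·S = 108.6310.
(0,0): S=145.0000. Δ = (V_up−V_dn)/(S_up−S_dn) = (16.9341−64.6101)/(174.0000−88.4500) = -0.5573. V = [p*·16.9341 + (1−p*)·64.6101]/1.13 = 19.9917. B = V − Δ·S = 100.7985.
Root portfolio cost Δ·145+B reproduces V0=19.9917.

(0,0): Delta=-0.5573 Bond=100.7985
(1,0): Delta=-1.0000 Bond=153.0601
(1,1): Delta=-0.5270 Bond=108.6310
(2,0): Delta=-1.0000 Bond=172.9579
(2,1): Delta=-1.0000 Bond=172.9579
(2,2): Delta=-0.4946 Bond=115.9947
(3,0): Delta=-1.0000 Bond=195.4425
(3,1): Delta=-1.0000 Bond=195.4425
(3,2): Delta=-1.0000 Bond=195.4425
(3,3): Delta=-0.4600 Bond=122.4090
V0=19.9917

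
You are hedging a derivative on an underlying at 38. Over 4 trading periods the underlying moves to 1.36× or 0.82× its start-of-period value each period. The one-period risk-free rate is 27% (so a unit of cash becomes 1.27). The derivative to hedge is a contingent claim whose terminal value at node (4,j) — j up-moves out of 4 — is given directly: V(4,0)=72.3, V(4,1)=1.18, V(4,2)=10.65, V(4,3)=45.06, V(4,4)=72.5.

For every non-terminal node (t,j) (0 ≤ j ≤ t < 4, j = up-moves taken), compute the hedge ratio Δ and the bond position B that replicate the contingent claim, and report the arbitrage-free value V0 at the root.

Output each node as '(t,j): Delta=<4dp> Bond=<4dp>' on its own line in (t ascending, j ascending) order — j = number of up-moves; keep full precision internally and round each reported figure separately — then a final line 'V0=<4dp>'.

Since d<R<u, set p* = (R−d)/(u−d) = 0.8333; price each node as the discounted p*-expectation of its children.
Terminal payoffs: V(4,0)=72.3000, V(4,1)=1.1800, V(4,2)=10.6500, V(4,3)=45.0600, V(4,4)=72.5000
  t=3,j=0: stock 20.9520 → up 28.4947 (V=1.1800), down 17.1806 (V=72.3000). Price 10.2625; hedge Δ=-6.2860, bond B=141.9662.
  t=3,j=1: stock 34.7496 → up 47.2595 (V=10.6500), down 28.4947 (V=1.1800). Price 7.1430; hedge Δ=0.5047, bond B=-10.3940.
  t=3,j=2: stock 57.6335 → up 78.3816 (V=45.0600), down 47.2595 (V=10.6500). Price 30.9646; hedge Δ=1.1056, bond B=-32.7577.
  t=3,j=3: stock 95.5873 → up 129.9988 (V=72.5000), down 78.3816 (V=45.0600). Price 53.4856; hedge Δ=0.5316, bond B=2.6707.
  t=2,j=0: stock 25.5512 → up 34.7496 (V=7.1430), down 20.9520 (V=10.2625). Price 6.0338; hedge Δ=-0.2261, bond B=11.8105.
  t=2,j=1: stock 42.3776 → up 57.6335 (V=30.9646), down 34.7496 (V=7.1430). Price 21.2554; hedge Δ=1.0410, bond B=-22.8586.
  t=2,j=2: stock 70.2848 → up 95.5873 (V=53.4856), down 57.6335 (V=30.9646). Price 39.1591; hedge Δ=0.5934, bond B=-2.5464.
  t=1,j=0: stock 31.1600 → up 42.3776 (V=21.2554), down 25.5512 (V=6.0338). Price 14.7389; hedge Δ=0.9046, bond B=-13.4491.
  t=1,j=1: stock 51.6800 → up 70.2848 (V=39.1591), down 42.3776 (V=21.2554). Price 28.4844; hedge Δ=0.6415, bond B=-4.6707.
  t=0,j=0: stock 38.0000 → up 51.6800 (V=28.4844), down 31.1600 (V=14.7389). Price 20.6248; hedge Δ=0.6699, bond B=-4.8297.
The time-0 hedge costs 20.6248, which is the no-arbitrage price.

(0,0): Delta=0.6699 Bond=-4.8297
(1,0): Delta=0.9046 Bond=-13.4491
(1,1): Delta=0.6415 Bond=-4.6707
(2,0): Delta=-0.2261 Bond=11.8105
(2,1): Delta=1.0410 Bond=-22.8586
(2,2): Delta=0.5934 Bond=-2.5464
(3,0): Delta=-6.2860 Bond=141.9662
(3,1): Delta=0.5047 Bond=-10.3940
(3,2): Delta=1.1056 Bond=-32.7577
(3,3): Delta=0.5316 Bond=2.6707
V0=20.6248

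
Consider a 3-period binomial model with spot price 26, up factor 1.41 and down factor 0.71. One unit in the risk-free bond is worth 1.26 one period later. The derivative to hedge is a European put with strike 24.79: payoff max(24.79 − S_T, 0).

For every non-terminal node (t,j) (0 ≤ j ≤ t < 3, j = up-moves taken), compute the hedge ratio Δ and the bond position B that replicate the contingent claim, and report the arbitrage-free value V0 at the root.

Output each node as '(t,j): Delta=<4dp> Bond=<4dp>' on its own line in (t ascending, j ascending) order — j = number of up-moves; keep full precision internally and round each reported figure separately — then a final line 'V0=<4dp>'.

Under the risk-neutral measure, an up-move has probability p* = (R−d)/(u−d) = 0.7857 and values discount at R = 1.26.
At expiry t=3: V(3,0)=15.4843, V(3,1)=6.3097, V(3,2)=0.0000, V(3,3)=0.0000
  t=2,j=0: stock 13.1066 → up 18.4803 (V=6.3097), down 9.3057 (V=15.4843). Price 6.5680; hedge Δ=-1.0000, bond B=19.6746.
  t=2,j=1: stock 26.0286 → up 36.7003 (V=0.0000), down 18.4803 (V=6.3097). Price 1.0731; hedge Δ=-0.3463, bond B=10.0869.
  t=2,j=2: stock 51.6906 → up 72.8837 (V=0.0000), down 36.7003 (V=0.0000). Price 0.0000; hedge Δ=0.0000, bond B=0.0000.
  t=1,j=0: stock 18.4600 → up 26.0286 (V=1.0731), down 13.1066 (V=6.5680). Price 1.7862; hedge Δ=-0.4252, bond B=9.6361.
  t=1,j=1: stock 36.6600 → up 51.6906 (V=0.0000), down 26.0286 (V=1.0731). Price 0.1825; hedge Δ=-0.0418, bond B=1.7155.
  t=0,j=0: stock 26.0000 → up 36.6600 (V=0.1825), down 18.4600 (V=1.7862). Price 0.4176; hedge Δ=-0.0881, bond B=2.7085.
The time-0 hedge costs 0.4176, which is the no-arbitrage price.

(0,0): Delta=-0.0881 Bond=2.7085
(1,0): Delta=-0.4252 Bond=9.6361
(1,1): Delta=-0.0418 Bond=1.7155
(2,0): Delta=-1.0000 Bond=19.6746
(2,1): Delta=-0.3463 Bond=10.0869
(2,2): Delta=0.0000 Bond=0.0000
V0=0.4176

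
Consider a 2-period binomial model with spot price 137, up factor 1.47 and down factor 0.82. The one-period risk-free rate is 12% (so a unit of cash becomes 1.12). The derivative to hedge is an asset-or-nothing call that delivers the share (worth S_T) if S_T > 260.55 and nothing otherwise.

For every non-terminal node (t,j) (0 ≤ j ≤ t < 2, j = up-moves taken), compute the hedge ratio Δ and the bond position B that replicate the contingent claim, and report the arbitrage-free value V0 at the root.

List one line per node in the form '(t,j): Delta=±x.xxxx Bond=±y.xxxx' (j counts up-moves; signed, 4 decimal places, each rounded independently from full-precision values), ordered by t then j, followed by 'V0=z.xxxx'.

(0,0): Delta=1.3700 Bond=-137.4129
(1,0): Delta=0.0000 Bond=0.0000
(1,1): Delta=2.2615 Bond=-333.4554
V0=50.2730

Risk-neutral probability p* = (R−d)/(u−d) = (1.12−0.82)/(1.47−0.82) = 0.4615.
Terminal payoffs: V(2,0)=0.0000, V(2,1)=0.0000, V(2,2)=296.0433
(1,0): S=112.3400. Δ = (V_up−V_dn)/(S_up−S_dn) = (0.0000−0.0000)/(165.1398−92.1188) = 0.0000. V = [p*·0.0000 + (1−p*)·0.0000]/1.12 = 0.0000. B = V − Δ·S = 0.0000.
(1,1): S=201.3900. Δ = (V_up−V_dn)/(S_up−S_dn) = (296.0433−0.0000)/(296.0433−165.1398) = 2.2615. V = [p*·296.0433 + (1−p*)·0.0000]/1.12 = 121.9959. B = V − Δ·S = -333.4554.
(0,0): S=137.0000. Δ = (V_up−V_dn)/(S_up−S_dn) = (121.9959−0.0000)/(201.3900−112.3400) = 1.3700. V = [p*·121.9959 + (1−p*)·0.0000]/1.12 = 50.2730. B = V − Δ·S = -137.4129.
The time-0 hedge costs 50.2730, which is the no-arbitrage price.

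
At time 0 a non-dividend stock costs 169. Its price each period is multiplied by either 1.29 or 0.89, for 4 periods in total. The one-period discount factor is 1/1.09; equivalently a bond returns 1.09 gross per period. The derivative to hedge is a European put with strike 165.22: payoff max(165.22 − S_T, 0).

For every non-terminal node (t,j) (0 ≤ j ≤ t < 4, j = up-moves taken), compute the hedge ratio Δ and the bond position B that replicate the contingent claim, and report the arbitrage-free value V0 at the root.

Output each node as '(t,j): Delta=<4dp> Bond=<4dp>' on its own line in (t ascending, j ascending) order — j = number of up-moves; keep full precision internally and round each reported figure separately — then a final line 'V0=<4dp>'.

The replicating-portfolio and risk-neutral prices coincide; use p* = (1.09−0.89)/(1.29−0.89) = 0.5000 for the latter.
Payoff layer (t=4): V(4,0)=59.1856, V(4,1)=11.5297, V(4,2)=0.0000, V(4,3)=0.0000, V(4,4)=0.0000
(3,0): S=119.1398. Δ = (V_up−V_dn)/(S_up−S_dn) = (11.5297−59.1856)/(153.6903−106.0344) = -1.0000. V = [p*·11.5297 + (1−p*)·59.1856]/1.09 = 32.4382. B = V − Δ·S = 151.5780.
(3,1): S=172.6857. Δ = (V_up−V_dn)/(S_up−S_dn) = (0.0000−11.5297)/(222.7646−153.6903) = -0.1669. V = [p*·0.0000 + (1−p*)·11.5297]/1.09 = 5.2889. B = V − Δ·S = 34.1131.
(3,2): S=250.2973. Δ = (V_up−V_dn)/(S_up−S_dn) = (0.0000−0.0000)/(322.8835−222.7646) = 0.0000. V = [p*·0.0000 + (1−p*)·0.0000]/1.09 = 0.0000. B = V − Δ·S = 0.0000.
(3,3): S=362.7904. Δ = (V_up−V_dn)/(S_up−S_dn) = (0.0000−0.0000)/(467.9997−322.8835) = 0.0000. V = [p*·0.0000 + (1−p*)·0.0000]/1.09 = 0.0000. B = V − Δ·S = 0.0000.
(2,0): S=133.8649. Δ = (V_up−V_dn)/(S_up−S_dn) = (5.2889−32.4382)/(172.6857−119.1398) = -0.5070. V = [p*·5.2889 + (1−p*)·32.4382]/1.09 = 17.3060. B = V − Δ·S = 85.1794.
(2,1): S=194.0289. Δ = (V_up−V_dn)/(S_up−S_dn) = (0.0000−5.2889)/(250.2973−172.6857) = -0.0681. V = [p*·0.0000 + (1−p*)·5.2889]/1.09 = 2.4261. B = V − Δ·S = 15.6482.
(2,2): S=281.2329. Δ = (V_up−V_dn)/(S_up−S_dn) = (0.0000−0.0000)/(362.7904−250.2973) = 0.0000. V = [p*·0.0000 + (1−p*)·0.0000]/1.09 = 0.0000. B = V − Δ·S = 0.0000.
(1,0): S=150.4100. Δ = (V_up−V_dn)/(S_up−S_dn) = (2.4261−17.3060)/(194.0289−133.8649) = -0.2473. V = [p*·2.4261 + (1−p*)·17.3060]/1.09 = 9.0514. B = V − Δ·S = 46.2512.
(1,1): S=218.0100. Δ = (V_up−V_dn)/(S_up−S_dn) = (0.0000−2.4261)/(281.2329−194.0289) = -0.0278. V = [p*·0.0000 + (1−p*)·2.4261]/1.09 = 1.1129. B = V − Δ·S = 7.1781.
(0,0): S=169.0000. Δ = (V_up−V_dn)/(S_up−S_dn) = (1.1129−9.0514)/(218.0100−150.4100) = -0.1174. V = [p*·1.1129 + (1−p*)·9.0514]/1.09 = 4.6625. B = V − Δ·S = 24.5088.
Self-financing check: at every node Δ·S+B equals the discounted successor values.

(0,0): Delta=-0.1174 Bond=24.5088
(1,0): Delta=-0.2473 Bond=46.2512
(1,1): Delta=-0.0278 Bond=7.1781
(2,0): Delta=-0.5070 Bond=85.1794
(2,1): Delta=-0.0681 Bond=15.6482
(2,2): Delta=0.0000 Bond=0.0000
(3,0): Delta=-1.0000 Bond=151.5780
(3,1): Delta=-0.1669 Bond=34.1131
(3,2): Delta=0.0000 Bond=0.0000
(3,3): Delta=0.0000 Bond=0.0000
V0=4.6625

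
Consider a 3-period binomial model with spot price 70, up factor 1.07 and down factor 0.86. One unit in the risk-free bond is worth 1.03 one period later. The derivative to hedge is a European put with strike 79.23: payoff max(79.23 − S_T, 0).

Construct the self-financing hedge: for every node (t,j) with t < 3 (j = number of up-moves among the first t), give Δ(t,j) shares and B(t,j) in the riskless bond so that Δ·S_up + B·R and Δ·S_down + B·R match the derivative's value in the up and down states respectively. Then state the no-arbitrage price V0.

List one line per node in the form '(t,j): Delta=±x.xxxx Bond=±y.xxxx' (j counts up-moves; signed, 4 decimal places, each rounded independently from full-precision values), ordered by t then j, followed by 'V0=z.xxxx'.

(0,0): Delta=-0.7259 Bond=56.4862
(1,0): Delta=-1.0000 Bond=74.6819
(1,1): Delta=-0.6741 Bond=54.2982
(2,0): Delta=-1.0000 Bond=76.9223
(2,1): Delta=-1.0000 Bond=76.9223
(2,2): Delta=-0.6124 Bond=50.9871
V0=5.6735

Risk-neutral probability p* = (R−d)/(u−d) = (1.03−0.86)/(1.07−0.86) = 0.8095.
At expiry t=3: V(3,0)=34.7061, V(3,1)=23.8340, V(3,2)=10.3070, V(3,3)=0.0000
(2,0): S=51.7720. Δ = (V_up−V_dn)/(S_up−S_dn) = (23.8340−34.7061)/(55.3960−44.5239) = -1.0000. V = [p*·23.8340 + (1−p*)·34.7061]/1.03 = 25.1503. B = V − Δ·S = 76.9223.
(2,1): S=64.4140. Δ = (V_up−V_dn)/(S_up−S_dn) = (10.3070−23.8340)/(68.9230−55.3960) = -1.0000. V = [p*·10.3070 + (1−p*)·23.8340]/1.03 = 12.5083. B = V − Δ·S = 76.9223.
(2,2): S=80.1430. Δ = (V_up−V_dn)/(S_up−S_dn) = (0.0000−10.3070)/(85.7530−68.9230) = -0.6124. V = [p*·0.0000 + (1−p*)·10.3070]/1.03 = 1.9061. B = V − Δ·S = 50.9871.
(1,0): S=60.2000. Δ = (V_up−V_dn)/(S_up−S_dn) = (12.5083−25.1503)/(64.4140−51.7720) = -1.0000. V = [p*·12.5083 + (1−p*)·25.1503]/1.03 = 14.4819. B = V − Δ·S = 74.6819.
(1,1): S=74.9000. Δ = (V_up−V_dn)/(S_up−S_dn) = (1.9061−12.5083)/(80.1430−64.4140) = -0.6741. V = [p*·1.9061 + (1−p*)·12.5083]/1.03 = 3.8112. B = V − Δ·S = 54.2982.
(0,0): S=70.0000. Δ = (V_up−V_dn)/(S_up−S_dn) = (3.8112−14.4819)/(74.9000−60.2000) = -0.7259. V = [p*·3.8112 + (1−p*)·14.4819]/1.03 = 5.6735. B = V − Δ·S = 56.4862.
The time-0 hedge costs 5.6735, which is the no-arbitrage price.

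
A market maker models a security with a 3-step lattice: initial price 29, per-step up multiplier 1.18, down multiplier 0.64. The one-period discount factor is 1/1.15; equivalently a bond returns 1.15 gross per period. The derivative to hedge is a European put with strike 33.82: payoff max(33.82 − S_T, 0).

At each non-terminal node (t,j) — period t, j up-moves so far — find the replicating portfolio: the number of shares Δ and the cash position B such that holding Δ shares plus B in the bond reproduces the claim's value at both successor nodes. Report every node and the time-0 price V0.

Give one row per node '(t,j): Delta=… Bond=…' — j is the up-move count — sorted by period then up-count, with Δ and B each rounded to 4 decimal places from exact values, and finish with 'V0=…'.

The replicating-portfolio and risk-neutral prices coincide; use p* = (1.15−0.64)/(1.18−0.64) = 0.9444 for the latter.
Terminal payoffs: V(3,0)=26.2178, V(3,1)=19.8035, V(3,2)=7.9771, V(3,3)=0.0000
(2,0): S=11.8784. Δ = (V_up−V_dn)/(S_up−S_dn) = (19.8035−26.2178)/(14.0165−7.6022) = -1.0000. V = [p*·19.8035 + (1−p*)·26.2178]/1.15 = 17.5303. B = V − Δ·S = 29.4087.
(2,1): S=21.9008. Δ = (V_up−V_dn)/(S_up−S_dn) = (7.9771−19.8035)/(25.8429−14.0165) = -1.0000. V = [p*·7.9771 + (1−p*)·19.8035]/1.15 = 7.5079. B = V − Δ·S = 29.4087.
(2,2): S=40.3796. Δ = (V_up−V_dn)/(S_up−S_dn) = (0.0000−7.9771)/(47.6479−25.8429) = -0.3658. V = [p*·0.0000 + (1−p*)·7.9771]/1.15 = 0.3854. B = V − Δ·S = 15.1577.
(1,0): S=18.5600. Δ = (V_up−V_dn)/(S_up−S_dn) = (7.5079−17.5303)/(21.9008−11.8784) = -1.0000. V = [p*·7.5079 + (1−p*)·17.5303]/1.15 = 7.0128. B = V − Δ·S = 25.5728.
(1,1): S=34.2200. Δ = (V_up−V_dn)/(S_up−S_dn) = (0.3854−7.5079)/(40.3796−21.9008) = -0.3854. V = [p*·0.3854 + (1−p*)·7.5079]/1.15 = 0.6792. B = V − Δ·S = 13.8691.
(0,0): S=29.0000. Δ = (V_up−V_dn)/(S_up−S_dn) = (0.6792−7.0128)/(34.2200−18.5600) = -0.4044. V = [p*·0.6792 + (1−p*)·7.0128]/1.15 = 0.8966. B = V − Δ·S = 12.6254.
The time-0 hedge costs 0.8966, which is the no-arbitrage price.

(0,0): Delta=-0.4044 Bond=12.6254
(1,0): Delta=-1.0000 Bond=25.5728
(1,1): Delta=-0.3854 Bond=13.8691
(2,0): Delta=-1.0000 Bond=29.4087
(2,1): Delta=-1.0000 Bond=29.4087
(2,2): Delta=-0.3658 Bond=15.1577
V0=0.8966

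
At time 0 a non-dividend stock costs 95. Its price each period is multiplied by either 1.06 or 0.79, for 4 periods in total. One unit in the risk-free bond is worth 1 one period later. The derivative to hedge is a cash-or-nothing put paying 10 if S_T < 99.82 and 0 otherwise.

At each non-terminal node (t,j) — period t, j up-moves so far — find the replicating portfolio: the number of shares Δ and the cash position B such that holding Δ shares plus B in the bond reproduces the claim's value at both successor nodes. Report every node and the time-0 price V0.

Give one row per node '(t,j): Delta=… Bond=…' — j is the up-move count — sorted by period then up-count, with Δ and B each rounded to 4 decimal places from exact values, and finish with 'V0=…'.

Risk-neutral probability p* = (R−d)/(u−d) = (1−0.79)/(1.06−0.79) = 0.7778.
Payoff layer (t=4): V(4,0)=10.0000, V(4,1)=10.0000, V(4,2)=10.0000, V(4,3)=10.0000, V(4,4)=0.0000
(3,0): S=46.8387. Δ = (V_up−V_dn)/(S_up−S_dn) = (10.0000−10.0000)/(49.6490−37.0026) = 0.0000. V = [p*·10.0000 + (1−p*)·10.0000]/1 = 10.0000. B = V − Δ·S = 10.0000.
(3,1): S=62.8469. Δ = (V_up−V_dn)/(S_up−S_dn) = (10.0000−10.0000)/(66.6177−49.6490) = 0.0000. V = [p*·10.0000 + (1−p*)·10.0000]/1 = 10.0000. B = V − Δ·S = 10.0000.
(3,2): S=84.3262. Δ = (V_up−V_dn)/(S_up−S_dn) = (10.0000−10.0000)/(89.3858−66.6177) = 0.0000. V = [p*·10.0000 + (1−p*)·10.0000]/1 = 10.0000. B = V − Δ·S = 10.0000.
(3,3): S=113.1465. Δ = (V_up−V_dn)/(S_up−S_dn) = (0.0000−10.0000)/(119.9353−89.3858) = -0.3273. V = [p*·0.0000 + (1−p*)·10.0000]/1 = 2.2222. B = V − Δ·S = 39.2593.
(2,0): S=59.2895. Δ = (V_up−V_dn)/(S_up−S_dn) = (10.0000−10.0000)/(62.8469−46.8387) = 0.0000. V = [p*·10.0000 + (1−p*)·10.0000]/1 = 10.0000. B = V − Δ·S = 10.0000.
(2,1): S=79.5530. Δ = (V_up−V_dn)/(S_up−S_dn) = (10.0000−10.0000)/(84.3262−62.8469) = 0.0000. V = [p*·10.0000 + (1−p*)·10.0000]/1 = 10.0000. B = V − Δ·S = 10.0000.
(2,2): S=106.7420. Δ = (V_up−V_dn)/(S_up−S_dn) = (2.2222−10.0000)/(113.1465−84.3262) = -0.2699. V = [p*·2.2222 + (1−p*)·10.0000]/1 = 3.9506. B = V − Δ·S = 32.7572.
(1,0): S=75.0500. Δ = (V_up−V_dn)/(S_up−S_dn) = (10.0000−10.0000)/(79.5530−59.2895) = 0.0000. V = [p*·10.0000 + (1−p*)·10.0000]/1 = 10.0000. B = V − Δ·S = 10.0000.
(1,1): S=100.7000. Δ = (V_up−V_dn)/(S_up−S_dn) = (3.9506−10.0000)/(106.7420−79.5530) = -0.2225. V = [p*·3.9506 + (1−p*)·10.0000]/1 = 5.2949. B = V − Δ·S = 27.7000.
(0,0): S=95.0000. Δ = (V_up−V_dn)/(S_up−S_dn) = (5.2949−10.0000)/(100.7000−75.0500) = -0.1834. V = [p*·5.2949 + (1−p*)·10.0000]/1 = 6.3405. B = V − Δ·S = 23.7667.
Self-financing check: at every node Δ·S+B equals the discounted successor values.

(0,0): Delta=-0.1834 Bond=23.7667
(1,0): Delta=0.0000 Bond=10.0000
(1,1): Delta=-0.2225 Bond=27.7000
(2,0): Delta=0.0000 Bond=10.0000
(2,1): Delta=0.0000 Bond=10.0000
(2,2): Delta=-0.2699 Bond=32.7572
(3,0): Delta=0.0000 Bond=10.0000
(3,1): Delta=0.0000 Bond=10.0000
(3,2): Delta=0.0000 Bond=10.0000
(3,3): Delta=-0.3273 Bond=39.2593
V0=6.3405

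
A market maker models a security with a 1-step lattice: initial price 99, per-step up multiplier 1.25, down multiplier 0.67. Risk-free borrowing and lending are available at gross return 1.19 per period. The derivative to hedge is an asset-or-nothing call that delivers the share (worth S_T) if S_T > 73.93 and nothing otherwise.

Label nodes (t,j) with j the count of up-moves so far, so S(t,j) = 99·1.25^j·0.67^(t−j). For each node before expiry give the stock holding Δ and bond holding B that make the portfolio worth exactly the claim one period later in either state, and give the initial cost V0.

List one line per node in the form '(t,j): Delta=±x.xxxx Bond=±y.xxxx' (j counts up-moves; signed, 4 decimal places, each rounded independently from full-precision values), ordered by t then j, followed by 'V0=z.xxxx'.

Since d<R<u, set p* = (R−d)/(u−d) = 0.8966; price each node as the discounted p*-expectation of its children.
Payoff layer (t=1): V(1,0)=0.0000, V(1,1)=123.7500
Node (0,0) S=99.0000: V=(p*·123.7500+(1−p*)·0.0000)/1.19=93.2338; Δ=(123.7500−0.0000)/(123.7500−66.3300)=2.1552; B=V−Δ·S=-120.1282
Each (Δ,B) replicates both successor values, so the strategy is self-financing and V0 is arbitrage-free.

(0,0): Delta=2.1552 Bond=-120.1282
V0=93.2338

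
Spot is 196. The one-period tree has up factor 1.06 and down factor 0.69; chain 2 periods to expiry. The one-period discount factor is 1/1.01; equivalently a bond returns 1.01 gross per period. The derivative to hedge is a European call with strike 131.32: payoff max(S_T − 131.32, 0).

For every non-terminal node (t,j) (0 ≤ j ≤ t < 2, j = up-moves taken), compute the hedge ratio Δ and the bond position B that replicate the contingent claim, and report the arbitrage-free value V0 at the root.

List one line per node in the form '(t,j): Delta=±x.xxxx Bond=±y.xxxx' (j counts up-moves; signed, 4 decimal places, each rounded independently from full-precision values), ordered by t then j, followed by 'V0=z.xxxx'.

(0,0): Delta=0.9299 Bond=-114.3092
(1,0): Delta=0.2405 Bond=-22.2203
(1,1): Delta=1.0000 Bond=-130.0198
V0=67.9479

Risk-neutral probability p* = (R−d)/(u−d) = (1.01−0.69)/(1.06−0.69) = 0.8649.
Payoff layer (t=2): V(2,0)=0.0000, V(2,1)=12.0344, V(2,2)=88.9056
Node (1,0) S=135.2400: V=(p*·12.0344+(1−p*)·0.0000)/1.01=10.3051; Δ=(12.0344−0.0000)/(143.3544−93.3156)=0.2405; B=V−Δ·S=-22.2203
Node (1,1) S=207.7600: V=(p*·88.9056+(1−p*)·12.0344)/1.01=77.7402; Δ=(88.9056−12.0344)/(220.2256−143.3544)=1.0000; B=V−Δ·S=-130.0198
Node (0,0) S=196.0000: V=(p*·77.7402+(1−p*)·10.3051)/1.01=67.9479; Δ=(77.7402−10.3051)/(207.7600−135.2400)=0.9299; B=V−Δ·S=-114.3092
The time-0 hedge costs 67.9479, which is the no-arbitrage price.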